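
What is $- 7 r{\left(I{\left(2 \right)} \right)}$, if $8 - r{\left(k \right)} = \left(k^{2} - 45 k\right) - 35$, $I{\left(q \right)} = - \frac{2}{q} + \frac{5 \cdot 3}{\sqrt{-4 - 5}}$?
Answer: $-154 + 1645 i \approx -154.0 + 1645.0 i$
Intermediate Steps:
$I{\left(q \right)} = - 5 i - \frac{2}{q}$ ($I{\left(q \right)} = - \frac{2}{q} + \frac{15}{\sqrt{-9}} = - \frac{2}{q} + \frac{15}{3 i} = - \frac{2}{q} + 15 \left(- \frac{i}{3}\right) = - \frac{2}{q} - 5 i = - 5 i - \frac{2}{q}$)
$r{\left(k \right)} = 43 - k^{2} + 45 k$ ($r{\left(k \right)} = 8 - \left(\left(k^{2} - 45 k\right) - 35\right) = 8 - \left(-35 + k^{2} - 45 k\right) = 8 + \left(35 - k^{2} + 45 k\right) = 43 - k^{2} + 45 k$)
$- 7 r{\left(I{\left(2 \right)} \right)} = - 7 \left(43 - \left(- 5 i - \frac{2}{2}\right)^{2} + 45 \left(- 5 i - \frac{2}{2}\right)\right) = - 7 \left(43 - \left(- 5 i - 1\right)^{2} + 45 \left(- 5 i - 1\right)\right) = - 7 \left(43 - \left(-1 - 5 i\right)^{2} + 45 \left(-1 - 5 i\right)\right) = - 7 \left(43 - \left(-1 - 5 i\right)^{2} - \left(45 + 225 i\right)\right) = - 7 \left(-2 - \left(-1 - 5 i\right)^{2} - 225 i\right) = 14 + 7 \left(-1 - 5 i\right)^{2} + 1575 i$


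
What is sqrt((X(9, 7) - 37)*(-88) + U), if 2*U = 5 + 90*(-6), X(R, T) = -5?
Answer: sqrt(13714)/2 ≈ 58.553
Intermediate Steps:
U = -535/2 (U = (5 + 90*(-6))/2 = (5 - 540)/2 = (1/2)*(-535) = -535/2 ≈ -267.50)
sqrt((X(9, 7) - 37)*(-88) + U) = sqrt((-5 - 37)*(-88) - 535/2) = sqrt(-42*(-88) - 535/2) = sqrt(3696 - 535/2) = sqrt(6857/2) = sqrt(13714)/2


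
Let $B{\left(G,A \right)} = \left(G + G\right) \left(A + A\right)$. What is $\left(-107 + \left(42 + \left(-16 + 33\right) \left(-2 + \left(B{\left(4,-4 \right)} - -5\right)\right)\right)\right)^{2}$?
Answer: $1214404$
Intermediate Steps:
$B{\left(G,A \right)} = 4 A G$ ($B{\left(G,A \right)} = 2 G 2 A = 4 A G$)
$\left(-107 + \left(42 + \left(-16 + 33\right) \left(-2 + \left(B{\left(4,-4 \right)} - -5\right)\right)\right)\right)^{2} = \left(-107 + \left(42 + \left(-16 + 33\right) \left(-2 + \left(4 \left(-4\right) 4 - -5\right)\right)\right)\right)^{2} = \left(-107 + \left(42 + 17 \left(-2 + \left(-64 + 5\right)\right)\right)\right)^{2} = \left(-107 + \left(42 + 17 \left(-2 - 59\right)\right)\right)^{2} = \left(-107 + \left(42 + 17 \left(-61\right)\right)\right)^{2} = \left(-107 + \left(42 - 1037\right)\right)^{2} = \left(-107 - 995\right)^{2} = \left(-1102\right)^{2} = 1214404$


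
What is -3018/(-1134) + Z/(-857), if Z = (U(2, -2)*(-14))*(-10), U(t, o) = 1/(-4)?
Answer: 437686/161973 ≈ 2.7022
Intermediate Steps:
U(t, o) = -¼
Z = -35 (Z = -¼*(-14)*(-10) = (7/2)*(-10) = -35)
-3018/(-1134) + Z/(-857) = -3018/(-1134) - 35/(-857) = -3018*(-1/1134) - 35*(-1/857) = 503/189 + 35/857 = 437686/161973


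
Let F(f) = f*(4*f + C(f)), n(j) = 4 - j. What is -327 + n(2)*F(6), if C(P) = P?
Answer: 33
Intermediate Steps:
F(f) = 5*f² (F(f) = f*(4*f + f) = f*(5*f) = 5*f²)
-327 + n(2)*F(6) = -327 + (4 - 1*2)*(5*6²) = -327 + (4 - 2)*(5*36) = -327 + 2*180 = -327 + 360 = 33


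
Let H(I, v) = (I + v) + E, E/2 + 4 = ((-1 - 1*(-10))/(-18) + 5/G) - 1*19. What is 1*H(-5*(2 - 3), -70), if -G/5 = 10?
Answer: -561/5 ≈ -112.20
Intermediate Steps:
G = -50 (G = -5*10 = -50)
E = -236/5 (E = -8 + 2*(((-1 - 1*(-10))/(-18) + 5/(-50)) - 1*19) = -8 + 2*(((-1 + 10)*(-1/18) + 5*(-1/50)) - 19) = -8 + 2*((9*(-1/18) - ⅒) - 19) = -8 + 2*((-½ - ⅒) - 19) = -8 + 2*(-⅗ - 19) = -8 + 2*(-98/5) = -8 - 196/5 = -236/5 ≈ -47.200)
H(I, v) = -236/5 + I + v (H(I, v) = (I + v) - 236/5 = -236/5 + I + v)
1*H(-5*(2 - 3), -70) = 1*(-236/5 - 5*(2 - 3) - 70) = 1*(-236/5 - 5*(-1) - 70) = 1*(-236/5 + 5 - 70) = 1*(-561/5) = -561/5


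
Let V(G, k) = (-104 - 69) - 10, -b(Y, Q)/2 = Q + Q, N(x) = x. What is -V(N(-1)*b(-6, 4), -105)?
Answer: 183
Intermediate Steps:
b(Y, Q) = -4*Q (b(Y, Q) = -2*(Q + Q) = -4*Q)
V(G, k) = -183 (V(G, k) = -173 - 10 = -183)
-V(N(-1)*b(-6, 4), -105) = -1*(-183) = 183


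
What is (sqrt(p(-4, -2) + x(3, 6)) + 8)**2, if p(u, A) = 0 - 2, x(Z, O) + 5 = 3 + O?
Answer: (8 + sqrt(2))**2 ≈ 88.627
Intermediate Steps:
x(Z, O) = -2 + O (x(Z, O) = -5 + (3 + O) = -2 + O)
p(u, A) = -2
(sqrt(p(-4, -2) + x(3, 6)) + 8)**2 = (sqrt(-2 + (-2 + 6)) + 8)**2 = (sqrt(-2 + 4) + 8)**2 = (sqrt(2) + 8)**2 = (8 + sqrt(2))**2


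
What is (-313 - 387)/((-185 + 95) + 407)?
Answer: -700/317 ≈ -2.2082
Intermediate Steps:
(-313 - 387)/((-185 + 95) + 407) = -700/(-90 + 407) = -700/317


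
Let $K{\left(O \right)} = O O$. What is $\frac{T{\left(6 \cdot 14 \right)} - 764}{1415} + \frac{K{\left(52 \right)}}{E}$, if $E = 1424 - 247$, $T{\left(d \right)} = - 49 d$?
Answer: $- \frac{383520}{333091} \approx -1.1514$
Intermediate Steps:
$E = 1177$
$K{\left(O \right)} = O^{2}$
$\frac{T{\left(6 \cdot 14 \right)} - 764}{1415} + \frac{K{\left(52 \right)}}{E} = \frac{- 49 \cdot 6 \cdot 14 - 764}{1415} + \frac{52^{2}}{1177} = \left(\left(-49\right) 84 - 764\right) \frac{1}{1415} + 2704 \cdot \frac{1}{1177} = \left(-4116 - 764\right) \frac{1}{1415} + \frac{2704}{1177} = \left(-4880\right) \frac{1}{1415} + \frac{2704}{1177} = - \frac{976}{283} + \frac{2704}{1177} = - \frac{383520}{333091}$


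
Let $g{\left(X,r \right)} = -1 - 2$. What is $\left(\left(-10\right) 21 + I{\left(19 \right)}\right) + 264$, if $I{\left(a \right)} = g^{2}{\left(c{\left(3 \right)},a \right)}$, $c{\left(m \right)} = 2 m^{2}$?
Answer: $63$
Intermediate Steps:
$g{\left(X,r \right)} = -3$
$I{\left(a \right)} = 9$ ($I{\left(a \right)} = \left(-3\right)^{2} = 9$)
$\left(\left(-10\right) 21 + I{\left(19 \right)}\right) + 264 = \left(\left(-10\right) 21 + 9\right) + 264 = \left(-210 + 9\right) + 264 = -201 + 264 = 63$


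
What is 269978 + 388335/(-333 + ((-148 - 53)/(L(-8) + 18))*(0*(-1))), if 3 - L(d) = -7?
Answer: 29838113/111 ≈ 2.6881e+5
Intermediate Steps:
L(d) = 10 (L(d) = 3 - 1*(-7) = 3 + 7 = 10)
269978 + 388335/(-333 + ((-148 - 53)/(L(-8) + 18))*(0*(-1))) = 269978 + 388335/(-333 + ((-148 - 53)/(10 + 18))*(0*(-1))) = 269978 + 388335/(-333 - 201/28*0) = 269978 + 388335/(-333 + 0) = 269978 + 388335/(-333) = 269978 + 388335*(-1/333) = 269978 - 129445/111 = 29838113/111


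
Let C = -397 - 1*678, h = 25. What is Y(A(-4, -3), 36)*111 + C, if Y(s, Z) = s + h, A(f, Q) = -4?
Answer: 1256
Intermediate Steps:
Y(s, Z) = 25 + s (Y(s, Z) = s + 25 = 25 + s)
C = -1075 (C = -397 - 678 = -1075)
Y(A(-4, -3), 36)*111 + C = (25 - 4)*111 - 1075 = 21*111 - 1075 = 2331 - 1075 = 1256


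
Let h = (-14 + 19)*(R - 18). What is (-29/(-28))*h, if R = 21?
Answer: 435/28 ≈ 15.536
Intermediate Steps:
h = 15 (h = (-14 + 19)*(21 - 18) = 5*3 = 15)
(-29/(-28))*h = -29/(-28)*15 = -29*(-1/28)*15 = (29/28)*15 = 435/28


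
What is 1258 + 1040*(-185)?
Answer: -191142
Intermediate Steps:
1258 + 1040*(-185) = 1258 - 192400 = -191142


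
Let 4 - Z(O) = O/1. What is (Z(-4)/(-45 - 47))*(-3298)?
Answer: 6596/23 ≈ 286.78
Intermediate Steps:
Z(O) = 4 - O (Z(O) = 4 - O/1 = 4 - O)
(Z(-4)/(-45 - 47))*(-3298) = ((4 - 1*(-4))/(-45 - 47))*(-3298) = ((4 + 4)/(-92))*(-3298) = (8*(-1/92))*(-3298) = -2/23*(-3298) = 6596/23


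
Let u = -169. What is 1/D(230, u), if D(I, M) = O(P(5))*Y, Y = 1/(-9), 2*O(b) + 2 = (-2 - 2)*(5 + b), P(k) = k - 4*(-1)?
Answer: 9/29 ≈ 0.31034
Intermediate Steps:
P(k) = 4 + k (P(k) = k + 4 = 4 + k)
O(b) = -11 - 2*b (O(b) = -1 + ((-2 - 2)*(5 + b))/2 = -1 + (-4*(5 + b))/2 = -1 + (-20 - 4*b)/2 = -1 + (-10 - 2*b) = -11 - 2*b)
Y = -⅑ ≈ -0.11111
D(I, M) = 29/9 (D(I, M) = (-11 - 2*(4 + 5))*(-⅑) = (-11 - 2*9)*(-⅑) = (-11 - 18)*(-⅑) = -29*(-⅑) = 29/9)
1/D(230, u) = 1/(29/9) = 9/29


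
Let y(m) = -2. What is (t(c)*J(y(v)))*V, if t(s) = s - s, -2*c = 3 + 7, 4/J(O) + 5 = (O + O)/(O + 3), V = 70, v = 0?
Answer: 0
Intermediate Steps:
J(O) = 4/(-5 + 2*O/(3 + O)) (J(O) = 4/(-5 + (O + O)/(O + 3)) = 4/(-5 + (2*O)/(3 + O)) = 4/(-5 + 2*O/(3 + O)))
c = -5 (c = -(3 + 7)/2 = -1/2*10 = -5)
t(s) = 0
(t(c)*J(y(v)))*V = (0*(4*(-3 - 1*(-2))/(3*(5 - 2))))*70 = (0*((4/3)*(-3 + 2)/3))*70 = (0*((4/3)*(1/3)*(-1)))*70 = (0*(-4/9))*70 = 0*70 = 0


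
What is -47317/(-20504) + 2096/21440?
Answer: 16522701/6868840 ≈ 2.4055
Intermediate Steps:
-47317/(-20504) + 2096/21440 = -47317*(-1/20504) + 2096*(1/21440) = 47317/20504 + 131/1340 = 16522701/6868840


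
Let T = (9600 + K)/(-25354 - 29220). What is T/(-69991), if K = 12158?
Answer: 10879/1909844417 ≈ 5.6963e-6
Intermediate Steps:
T = -10879/27287 (T = (9600 + 12158)/(-25354 - 29220) = 21758/(-54574) = 21758*(-1/54574) = -10879/27287 ≈ -0.39869)
T/(-69991) = -10879/27287/(-69991) = -10879/27287*(-1/69991) = 10879/1909844417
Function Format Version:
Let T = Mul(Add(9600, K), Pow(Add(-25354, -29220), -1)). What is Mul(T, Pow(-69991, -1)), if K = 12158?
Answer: Rational(10879, 1909844417) ≈ 5.6963e-6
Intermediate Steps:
T = Rational(-10879, 27287) (T = Mul(Add(9600, 12158), Pow(Add(-25354, -29220), -1)) = Mul(21758, Pow(-54574, -1)) = Mul(21758, Rational(-1, 54574)) = Rational(-10879, 27287) ≈ -0.39869)
Mul(T, Pow(-69991, -1)) = Mul(Rational(-10879, 27287), Pow(-69991, -1)) = Mul(Rational(-10879, 27287), Rational(-1, 69991)) = Rational(10879, 1909844417)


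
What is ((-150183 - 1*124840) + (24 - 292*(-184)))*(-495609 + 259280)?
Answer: 52292754159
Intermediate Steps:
((-150183 - 1*124840) + (24 - 292*(-184)))*(-495609 + 259280) = ((-150183 - 124840) + (24 + 53728))*(-236329) = (-275023 + 53752)*(-236329) = -221271*(-236329) = 52292754159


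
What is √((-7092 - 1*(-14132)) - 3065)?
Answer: 5*√159 ≈ 63.048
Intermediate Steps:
√((-7092 - 1*(-14132)) - 3065) = √((-7092 + 14132) - 3065) = √(7040 - 3065) = √3975 = 5*√159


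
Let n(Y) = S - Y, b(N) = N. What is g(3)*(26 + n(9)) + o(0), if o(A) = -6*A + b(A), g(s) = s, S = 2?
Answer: 57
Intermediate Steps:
n(Y) = 2 - Y
o(A) = -5*A (o(A) = -6*A + A = -5*A)
g(3)*(26 + n(9)) + o(0) = 3*(26 + (2 - 1*9)) - 5*0 = 3*(26 + (2 - 9)) + 0 = 3*(26 - 7) + 0 = 3*19 + 0 = 57 + 0 = 57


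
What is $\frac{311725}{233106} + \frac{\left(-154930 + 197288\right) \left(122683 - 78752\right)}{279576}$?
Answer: $\frac{36154802097349}{5430903588} \approx 6657.2$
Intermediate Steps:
$\frac{311725}{233106} + \frac{\left(-154930 + 197288\right) \left(122683 - 78752\right)}{279576} = 311725 \cdot \frac{1}{233106} + 42358 \cdot 43931 \cdot \frac{1}{279576} = \frac{311725}{233106} + 1860829298 \cdot \frac{1}{279576} = \frac{311725}{233106} + \frac{930414649}{139788} = \frac{36154802097349}{5430903588}$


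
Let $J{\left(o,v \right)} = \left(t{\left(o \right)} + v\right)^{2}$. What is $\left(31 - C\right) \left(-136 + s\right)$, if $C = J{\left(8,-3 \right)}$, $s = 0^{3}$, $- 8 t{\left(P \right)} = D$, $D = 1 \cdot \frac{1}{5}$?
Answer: $- \frac{594303}{200} \approx -2971.5$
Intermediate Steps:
$D = \frac{1}{5}$ ($D = 1 \cdot \frac{1}{5} = \frac{1}{5} \approx 0.2$)
$t{\left(P \right)} = - \frac{1}{40}$ ($t{\left(P \right)} = \left(- \frac{1}{8}\right) \frac{1}{5} = - \frac{1}{40}$)
$s = 0$
$J{\left(o,v \right)} = \left(- \frac{1}{40} + v\right)^{2}$
$C = \frac{14641}{1600}$ ($C = \frac{\left(-1 + 40 \left(-3\right)\right)^{2}}{1600} = \frac{\left(-1 - 120\right)^{2}}{1600} = \frac{\left(-121\right)^{2}}{1600} = \frac{1}{1600} \cdot 14641 = \frac{14641}{1600} \approx 9.1506$)
$\left(31 - C\right) \left(-136 + s\right) = \left(31 - \frac{14641}{1600}\right) \left(-136 + 0\right) = \left(31 - \frac{14641}{1600}\right) \left(-136\right) = \frac{34959}{1600} \left(-136\right) = - \frac{594303}{200}$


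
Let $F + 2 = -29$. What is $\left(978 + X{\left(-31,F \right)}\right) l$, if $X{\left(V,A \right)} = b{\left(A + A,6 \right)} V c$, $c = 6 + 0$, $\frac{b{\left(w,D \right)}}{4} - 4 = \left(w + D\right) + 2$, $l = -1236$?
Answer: $-47188008$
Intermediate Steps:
$F = -31$ ($F = -2 - 29 = -31$)
$b{\left(w,D \right)} = 24 + 4 D + 4 w$ ($b{\left(w,D \right)} = 16 + 4 \left(\left(w + D\right) + 2\right) = 16 + 4 \left(\left(D + w\right) + 2\right) = 16 + 4 \left(2 + D + w\right) = 16 + \left(8 + 4 D + 4 w\right) = 24 + 4 D + 4 w$)
$c = 6$
$X{\left(V,A \right)} = 6 V \left(48 + 8 A\right)$ ($X{\left(V,A \right)} = \left(24 + 4 \cdot 6 + 4 \left(A + A\right)\right) V 6 = \left(24 + 24 + 4 \cdot 2 A\right) V 6 = \left(24 + 24 + 8 A\right) V 6 = \left(48 + 8 A\right) V 6 = V \left(48 + 8 A\right) 6 = 6 V \left(48 + 8 A\right)$)
$\left(978 + X{\left(-31,F \right)}\right) l = \left(978 + 48 \left(-31\right) \left(6 - 31\right)\right) \left(-1236\right) = \left(978 + 48 \left(-31\right) \left(-25\right)\right) \left(-1236\right) = \left(978 + 37200\right) \left(-1236\right) = 38178 \left(-1236\right) = -47188008$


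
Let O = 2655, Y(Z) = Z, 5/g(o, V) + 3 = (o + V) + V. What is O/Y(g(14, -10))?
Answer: -4779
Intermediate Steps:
g(o, V) = 5/(-3 + o + 2*V) (g(o, V) = 5/(-3 + ((o + V) + V)) = 5/(-3 + ((V + o) + V)) = 5/(-3 + (o + 2*V)) = 5/(-3 + o + 2*V))
O/Y(g(14, -10)) = 2655/((5/(-3 + 14 + 2*(-10)))) = 2655/((5/(-3 + 14 - 20))) = 2655/((5/(-9))) = 2655/((5*(-⅑))) = 2655/(-5/9) = 2655*(-9/5) = -4779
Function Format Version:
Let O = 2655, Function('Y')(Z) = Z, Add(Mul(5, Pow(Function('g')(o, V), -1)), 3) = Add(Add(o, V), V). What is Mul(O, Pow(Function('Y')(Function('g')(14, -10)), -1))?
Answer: -4779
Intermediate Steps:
Function('g')(o, V) = Mul(5, Pow(Add(-3, o, Mul(2, V)), -1)) (Function('g')(o, V) = Mul(5, Pow(Add(-3, Add(Add(o, V), V)), -1)) = Mul(5, Pow(Add(-3, Add(Add(V, o), V)), -1)) = Mul(5, Pow(Add(-3, Add(o, Mul(2, V))), -1)) = Mul(5, Pow(Add(-3, o, Mul(2, V)), -1)))
Mul(O, Pow(Function('Y')(Function('g')(14, -10)), -1)) = Mul(2655, Pow(Mul(5, Pow(Add(-3, 14, Mul(2, -10)), -1)), -1)) = Mul(2655, Pow(Mul(5, Pow(Add(-3, 14, -20), -1)), -1)) = Mul(2655, Pow(Mul(5, Pow(-9, -1)), -1)) = Mul(2655, Pow(Mul(5, Rational(-1, 9)), -1)) = Mul(2655, Pow(Rational(-5, 9), -1)) = Mul(2655, Rational(-9, 5)) = -4779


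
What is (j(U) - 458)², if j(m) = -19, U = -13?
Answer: 227529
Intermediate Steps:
(j(U) - 458)² = (-19 - 458)² = (-477)² = 227529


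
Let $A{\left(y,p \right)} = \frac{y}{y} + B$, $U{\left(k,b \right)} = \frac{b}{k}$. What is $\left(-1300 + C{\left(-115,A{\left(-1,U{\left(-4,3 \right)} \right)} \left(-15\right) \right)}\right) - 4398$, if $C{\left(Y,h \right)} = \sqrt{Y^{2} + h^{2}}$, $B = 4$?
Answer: $-5698 + 5 \sqrt{754} \approx -5560.7$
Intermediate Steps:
$A{\left(y,p \right)} = 5$ ($A{\left(y,p \right)} = \frac{y}{y} + 4 = 1 + 4 = 5$)
$\left(-1300 + C{\left(-115,A{\left(-1,U{\left(-4,3 \right)} \right)} \left(-15\right) \right)}\right) - 4398 = \left(-1300 + \sqrt{\left(-115\right)^{2} + \left(5 \left(-15\right)\right)^{2}}\right) - 4398 = \left(-1300 + \sqrt{13225 + \left(-75\right)^{2}}\right) - 4398 = \left(-1300 + \sqrt{13225 + 5625}\right) - 4398 = \left(-1300 + \sqrt{18850}\right) - 4398 = \left(-1300 + 5 \sqrt{754}\right) - 4398 = -5698 + 5 \sqrt{754}$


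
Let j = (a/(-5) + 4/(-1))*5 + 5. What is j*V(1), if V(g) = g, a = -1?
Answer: -14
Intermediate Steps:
j = -14 (j = (-1/(-5) + 4/(-1))*5 + 5 = (-1*(-⅕) + 4*(-1))*5 + 5 = (⅕ - 4)*5 + 5 = -19/5*5 + 5 = -19 + 5 = -14)
j*V(1) = -14*1 = -14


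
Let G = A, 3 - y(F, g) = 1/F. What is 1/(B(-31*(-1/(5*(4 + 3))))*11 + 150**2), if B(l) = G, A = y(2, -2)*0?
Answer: 1/22500 ≈ 4.4444e-5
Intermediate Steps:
y(F, g) = 3 - 1/F
A = 0 (A = (3 - 1/2)*0 = (5/2)*0 = 0)
G = 0
B(l) = 0
1/(B(-31*(-1/(5*(4 + 3))))*11 + 150**2) = 1/(0*11 + 150**2) = 1/(0 + 22500) = 1/22500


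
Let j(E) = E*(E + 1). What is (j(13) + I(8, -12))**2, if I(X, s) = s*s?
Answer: 106276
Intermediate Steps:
j(E) = E*(1 + E)
I(X, s) = s**2
(j(13) + I(8, -12))**2 = (13*(1 + 13) + (-12)**2)**2 = (13*14 + 144)**2 = (182 + 144)**2 = 326**2 = 106276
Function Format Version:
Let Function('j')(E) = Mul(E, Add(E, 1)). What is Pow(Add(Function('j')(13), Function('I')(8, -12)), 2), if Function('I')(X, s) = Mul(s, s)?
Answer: 106276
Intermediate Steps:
Function('j')(E) = Mul(E, Add(1, E))
Function('I')(X, s) = Pow(s, 2)
Pow(Add(Function('j')(13), Function('I')(8, -12)), 2) = Pow(Add(Mul(13, Add(1, 13)), Pow(-12, 2)), 2) = Pow(Add(Mul(13, 14), 144), 2) = Pow(Add(182, 144), 2) = Pow(326, 2) = 106276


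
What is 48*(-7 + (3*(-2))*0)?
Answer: -336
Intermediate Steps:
48*(-7 + (3*(-2))*0) = 48*(-7 - 6*0) = 48*(-7 + 0) = 48*(-7) = -336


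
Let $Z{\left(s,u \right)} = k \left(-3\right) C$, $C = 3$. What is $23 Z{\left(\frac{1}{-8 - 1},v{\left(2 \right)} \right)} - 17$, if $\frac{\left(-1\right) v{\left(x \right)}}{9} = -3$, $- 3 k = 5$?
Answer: $328$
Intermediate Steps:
$k = - \frac{5}{3}$ ($k = \left(- \frac{1}{3}\right) 5 = - \frac{5}{3} \approx -1.6667$)
$v{\left(x \right)} = 27$ ($v{\left(x \right)} = \left(-9\right) \left(-3\right) = 27$)
$Z{\left(s,u \right)} = 15$ ($Z{\left(s,u \right)} = \left(- \frac{5}{3}\right) \left(-3\right) 3 = 5 \cdot 3 = 15$)
$23 Z{\left(\frac{1}{-8 - 1},v{\left(2 \right)} \right)} - 17 = 23 \cdot 15 - 17 = 345 - 17 = 328$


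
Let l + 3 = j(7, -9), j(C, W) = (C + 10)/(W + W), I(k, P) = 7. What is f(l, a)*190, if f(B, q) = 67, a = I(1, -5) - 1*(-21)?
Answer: 12730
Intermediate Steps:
j(C, W) = (10 + C)/(2*W) (j(C, W) = (10 + C)/((2*W)) = (10 + C)*(1/(2*W)) = (10 + C)/(2*W))
l = -71/18 (l = -3 + (½)*(10 + 7)/(-9) = -3 + (½)*(-⅑)*17 = -3 - 17/18 = -71/18 ≈ -3.9444)
a = 28 (a = 7 - 1*(-21) = 7 + 21 = 28)
f(l, a)*190 = 67*190 = 12730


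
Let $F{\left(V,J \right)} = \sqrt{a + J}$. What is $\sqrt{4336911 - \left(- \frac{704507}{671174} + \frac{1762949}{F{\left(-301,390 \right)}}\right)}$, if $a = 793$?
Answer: $\frac{\sqrt{330169968576584844526 - 1474875325446966716 \sqrt{7}}}{8725262} \approx 2070.2$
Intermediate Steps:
$F{\left(V,J \right)} = \sqrt{793 + J}$
$\sqrt{4336911 - \left(- \frac{704507}{671174} + \frac{1762949}{F{\left(-301,390 \right)}}\right)} = \sqrt{4336911 - \left(- \frac{704507}{671174} + \frac{1762949}{\sqrt{793 + 390}}\right)} = \sqrt{4336911 - \left(- \frac{704507}{671174} + \frac{1762949}{\sqrt{1183}}\right)} = \sqrt{4336911 + \left(- \frac{1762949}{13 \sqrt{7}} + \frac{704507}{671174}\right)} = \sqrt{4336911 + \left(- 1762949 \frac{\sqrt{7}}{91} + \frac{704507}{671174}\right)} = \sqrt{4336911 + \left(- \frac{1762949 \sqrt{7}}{91} + \frac{704507}{671174}\right)} = \sqrt{4336911 + \left(\frac{704507}{671174} - \frac{1762949 \sqrt{7}}{91}\right)} = \sqrt{\frac{2910822608021}{671174} - \frac{1762949 \sqrt{7}}{91}}$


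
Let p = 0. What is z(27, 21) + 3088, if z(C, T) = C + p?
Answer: 3115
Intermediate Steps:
z(C, T) = C (z(C, T) = C + 0 = C)
z(27, 21) + 3088 = 27 + 3088 = 3115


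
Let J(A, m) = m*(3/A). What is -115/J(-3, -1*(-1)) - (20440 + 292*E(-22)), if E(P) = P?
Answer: -13901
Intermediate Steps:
J(A, m) = 3*m/A
-115/J(-3, -1*(-1)) - (20440 + 292*E(-22)) = -115/(3*(-1*(-1))/(-3)) - 292/(1/(70 - 22)) = -115/(3*1*(-⅓)) - 292/(1/48) = -115/(-1) - 292/1/48 = -115*(-1) - 292*48 = 115 - 14016 = -13901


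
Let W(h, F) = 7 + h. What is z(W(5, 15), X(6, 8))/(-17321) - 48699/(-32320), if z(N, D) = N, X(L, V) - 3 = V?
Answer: 843127539/559814720 ≈ 1.5061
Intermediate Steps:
X(L, V) = 3 + V
z(W(5, 15), X(6, 8))/(-17321) - 48699/(-32320) = (7 + 5)/(-17321) - 48699/(-32320) = 12*(-1/17321) - 48699*(-1/32320) = -12/17321 + 48699/32320 = 843127539/559814720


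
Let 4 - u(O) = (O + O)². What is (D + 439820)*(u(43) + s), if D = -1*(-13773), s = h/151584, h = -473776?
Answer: -31779369228467/9474 ≈ -3.3544e+9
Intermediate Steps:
s = -29611/9474 (s = -473776/151584 = -473776*1/151584 = -29611/9474 ≈ -3.1255)
D = 13773
u(O) = 4 - 4*O² (u(O) = 4 - (O + O)² = 4 - (2*O)² = 4 - 4*O²)
(D + 439820)*(u(43) + s) = (13773 + 439820)*((4 - 4*43²) - 29611/9474) = 453593*((4 - 4*1849) - 29611/9474) = 453593*((4 - 7396) - 29611/9474) = 453593*(-7392 - 29611/9474) = 453593*(-70061419/9474) = -31779369228467/9474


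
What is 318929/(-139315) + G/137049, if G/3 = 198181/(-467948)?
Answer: -56345937767931/24613009577260 ≈ -2.2893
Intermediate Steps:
G = -594543/467948 (G = 3*(198181/(-467948)) = 3*(198181*(-1/467948)) = 3*(-198181/467948) = -594543/467948 ≈ -1.2705)
318929/(-139315) + G/137049 = 318929/(-139315) - 594543/467948/137049 = 318929*(-1/139315) - 594543/467948*1/137049 = -318929/139315 - 198181/21377268484 = -56345937767931/24613009577260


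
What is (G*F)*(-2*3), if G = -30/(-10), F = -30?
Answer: 540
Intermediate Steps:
G = 3 (G = -30*(-⅒) = 3)
(G*F)*(-2*3) = (3*(-30))*(-2*3) = -90*(-6) = 540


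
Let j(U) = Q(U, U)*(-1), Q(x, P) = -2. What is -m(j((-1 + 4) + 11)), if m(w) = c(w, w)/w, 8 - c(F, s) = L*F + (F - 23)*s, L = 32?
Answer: 7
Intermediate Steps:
j(U) = 2 (j(U) = -2*(-1) = 2)
c(F, s) = 8 - 32*F - s*(-23 + F) (c(F, s) = 8 - (32*F + (F - 23)*s) = 8 - (32*F + (-23 + F)*s) = 8 - (32*F + s*(-23 + F)) = 8 + (-32*F - s*(-23 + F)) = 8 - 32*F - s*(-23 + F))
m(w) = (8 - w² - 9*w)/w (m(w) = (8 - 32*w + 23*w - w*w)/w = (8 - 32*w + 23*w - w²)/w = (8 - w² - 9*w)/w)
-m(j((-1 + 4) + 11)) = -(-9 - 1*2 + 8/2) = -(-9 - 2 + 8*(½)) = -(-9 - 2 + 4) = -1*(-7) = 7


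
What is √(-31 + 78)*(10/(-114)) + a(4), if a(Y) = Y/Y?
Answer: 1 - 5*√47/57 ≈ 0.39863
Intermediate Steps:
a(Y) = 1
√(-31 + 78)*(10/(-114)) + a(4) = √(-31 + 78)*(10/(-114)) + 1 = √47*(10*(-1/114)) + 1 = √47*(-5/57) + 1 = -5*√47/57 + 1 = 1 - 5*√47/57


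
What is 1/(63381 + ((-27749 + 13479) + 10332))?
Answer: 1/59443 ≈ 1.6823e-5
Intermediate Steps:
1/(63381 + ((-27749 + 13479) + 10332)) = 1/(63381 + (-14270 + 10332)) = 1/(63381 - 3938) = 1/59443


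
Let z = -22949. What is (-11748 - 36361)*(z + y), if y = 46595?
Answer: -1137585414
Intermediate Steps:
(-11748 - 36361)*(z + y) = (-11748 - 36361)*(-22949 + 46595) = -48109*23646 = -1137585414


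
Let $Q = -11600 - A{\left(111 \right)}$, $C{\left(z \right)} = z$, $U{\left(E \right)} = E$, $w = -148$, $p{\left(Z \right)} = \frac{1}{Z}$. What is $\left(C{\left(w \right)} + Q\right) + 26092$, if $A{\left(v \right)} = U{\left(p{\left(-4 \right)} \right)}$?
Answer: $\frac{57377}{4} \approx 14344.0$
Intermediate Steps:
$A{\left(v \right)} = - \frac{1}{4}$ ($A{\left(v \right)} = \frac{1}{-4} = - \frac{1}{4}$)
$Q = - \frac{46399}{4}$ ($Q = -11600 - - \frac{1}{4} = -11600 + \frac{1}{4} = - \frac{46399}{4} \approx -11600.0$)
$\left(C{\left(w \right)} + Q\right) + 26092 = \left(-148 - \frac{46399}{4}\right) + 26092 = - \frac{46991}{4} + 26092 = \frac{57377}{4}$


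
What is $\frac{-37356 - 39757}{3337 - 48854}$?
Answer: $\frac{77113}{45517} \approx 1.6942$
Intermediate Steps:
$\frac{-37356 - 39757}{3337 - 48854} = - \frac{77113}{-45517} = \left(-77113\right) \left(- \frac{1}{45517}\right) = \frac{77113}{45517}$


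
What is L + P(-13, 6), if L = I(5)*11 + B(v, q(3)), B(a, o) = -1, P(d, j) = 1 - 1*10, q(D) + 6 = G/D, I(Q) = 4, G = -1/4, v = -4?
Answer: 34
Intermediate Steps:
G = -¼ (G = -1*¼ = -¼ ≈ -0.25000)
q(D) = -6 - 1/(4*D)
P(d, j) = -9 (P(d, j) = 1 - 10 = -9)
L = 43 (L = 4*11 - 1 = 44 - 1 = 43)
L + P(-13, 6) = 43 - 9 = 34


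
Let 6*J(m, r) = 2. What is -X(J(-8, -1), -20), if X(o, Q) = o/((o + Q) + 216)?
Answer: -1/589 ≈ -0.0016978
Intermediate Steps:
J(m, r) = 1/3 (J(m, r) = (1/6)*2 = 1/3)
X(o, Q) = o/(216 + Q + o) (X(o, Q) = o/((Q + o) + 216) = o/(216 + Q + o))
-X(J(-8, -1), -20) = -1/(3*(216 - 20 + 1/3)) = -1/(3*589/3) = -3/(3*589) = -1*1/589 = -1/589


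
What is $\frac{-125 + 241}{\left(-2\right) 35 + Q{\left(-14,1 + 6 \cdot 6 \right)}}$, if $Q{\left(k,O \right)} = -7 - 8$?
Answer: $- \frac{116}{85} \approx -1.3647$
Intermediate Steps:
$Q{\left(k,O \right)} = -15$ ($Q{\left(k,O \right)} = -7 - 8 = -15$)
$\frac{-125 + 241}{\left(-2\right) 35 + Q{\left(-14,1 + 6 \cdot 6 \right)}} = \frac{-125 + 241}{\left(-2\right) 35 - 15} = \frac{116}{-70 - 15} = \frac{116}{-85} = 116 \left(- \frac{1}{85}\right) = - \frac{116}{85}$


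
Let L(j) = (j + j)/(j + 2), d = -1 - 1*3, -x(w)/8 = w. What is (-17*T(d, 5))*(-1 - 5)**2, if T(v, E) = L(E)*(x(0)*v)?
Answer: 0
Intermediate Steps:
x(w) = -8*w
d = -4 (d = -1 - 3 = -4)
L(j) = 2*j/(2 + j) (L(j) = (2*j)/(2 + j) = 2*j/(2 + j))
T(v, E) = 0 (T(v, E) = (2*E/(2 + E))*((-8*0)*v) = (2*E/(2 + E))*(0*v) = (2*E/(2 + E))*0 = 0)
(-17*T(d, 5))*(-1 - 5)**2 = (-17*0)*(-1 - 5)**2 = 0*(-6)**2 = 0*36 = 0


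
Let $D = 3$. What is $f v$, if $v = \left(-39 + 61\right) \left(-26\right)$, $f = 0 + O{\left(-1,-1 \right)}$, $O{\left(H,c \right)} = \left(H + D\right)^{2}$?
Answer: $-2288$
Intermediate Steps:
$O{\left(H,c \right)} = \left(3 + H\right)^{2}$ ($O{\left(H,c \right)} = \left(H + 3\right)^{2} = \left(3 + H\right)^{2}$)
$f = 4$ ($f = 0 + \left(3 - 1\right)^{2} = 0 + 2^{2} = 0 + 4 = 4$)
$v = -572$ ($v = 22 \left(-26\right) = -572$)
$f v = 4 \left(-572\right) = -2288$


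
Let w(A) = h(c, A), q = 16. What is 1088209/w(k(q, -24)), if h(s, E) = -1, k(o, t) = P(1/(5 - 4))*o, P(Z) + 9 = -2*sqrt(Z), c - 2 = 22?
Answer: -1088209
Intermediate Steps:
c = 24 (c = 2 + 22 = 24)
P(Z) = -9 - 2*sqrt(Z)
k(o, t) = -11*o (k(o, t) = (-9 - 2/sqrt(5 - 4))*o = (-9 - 2*sqrt(1/1))*o = (-9 - 2*sqrt(1))*o = (-9 - 2*1)*o = (-9 - 2)*o = -11*o)
w(A) = -1
1088209/w(k(q, -24)) = 1088209/(-1) = 1088209*(-1) = -1088209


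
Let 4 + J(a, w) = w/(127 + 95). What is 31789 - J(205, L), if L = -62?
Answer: 3529054/111 ≈ 31793.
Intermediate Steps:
J(a, w) = -4 + w/222 (J(a, w) = -4 + w/(127 + 95) = -4 + w/222)
31789 - J(205, L) = 31789 - (-4 + (1/222)*(-62)) = 31789 - (-4 - 31/111) = 31789 - 1*(-475/111) = 31789 + 475/111 = 3529054/111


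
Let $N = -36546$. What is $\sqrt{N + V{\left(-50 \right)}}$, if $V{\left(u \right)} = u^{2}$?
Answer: $i \sqrt{34046} \approx 184.52 i$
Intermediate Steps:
$\sqrt{N + V{\left(-50 \right)}} = \sqrt{-36546 + \left(-50\right)^{2}} = \sqrt{-36546 + 2500} = \sqrt{-34046} = i \sqrt{34046}$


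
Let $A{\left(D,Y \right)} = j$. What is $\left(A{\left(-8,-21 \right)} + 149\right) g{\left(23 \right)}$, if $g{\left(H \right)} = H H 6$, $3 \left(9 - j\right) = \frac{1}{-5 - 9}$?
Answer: $\frac{3510973}{7} \approx 5.0157 \cdot 10^{5}$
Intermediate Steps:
$j = \frac{379}{42}$ ($j = 9 - \frac{1}{3 \left(-5 - 9\right)} = 9 - \frac{1}{3 \left(-14\right)} = 9 - - \frac{1}{42} = 9 + \frac{1}{42} = \frac{379}{42} \approx 9.0238$)
$A{\left(D,Y \right)} = \frac{379}{42}$
$g{\left(H \right)} = 6 H^{2}$ ($g{\left(H \right)} = H^{2} \cdot 6 = 6 H^{2}$)
$\left(A{\left(-8,-21 \right)} + 149\right) g{\left(23 \right)} = \left(\frac{379}{42} + 149\right) 6 \cdot 23^{2} = \frac{6637 \cdot 6 \cdot 529}{42} = \frac{6637}{42} \cdot 3174 = \frac{3510973}{7}$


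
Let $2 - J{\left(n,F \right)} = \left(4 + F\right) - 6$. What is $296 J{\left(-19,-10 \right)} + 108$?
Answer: $4252$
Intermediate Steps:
$J{\left(n,F \right)} = 4 - F$ ($J{\left(n,F \right)} = 2 - \left(\left(4 + F\right) - 6\right) = 2 - \left(-2 + F\right) = 4 - F$)
$296 J{\left(-19,-10 \right)} + 108 = 296 \left(4 - -10\right) + 108 = 296 \left(4 + 10\right) + 108 = 296 \cdot 14 + 108 = 4144 + 108 = 4252$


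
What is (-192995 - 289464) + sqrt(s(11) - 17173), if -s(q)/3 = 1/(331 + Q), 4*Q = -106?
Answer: -482459 + I*sqrt(707682563)/203 ≈ -4.8246e+5 + 131.05*I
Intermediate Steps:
Q = -53/2 (Q = (1/4)*(-106) = -53/2 ≈ -26.500)
s(q) = -2/203 (s(q) = -3/(331 - 53/2) = -3/609/2 = -3*2/609 = -2/203)
(-192995 - 289464) + sqrt(s(11) - 17173) = (-192995 - 289464) + sqrt(-2/203 - 17173) = -482459 + sqrt(-3486121/203) = -482459 + I*sqrt(707682563)/203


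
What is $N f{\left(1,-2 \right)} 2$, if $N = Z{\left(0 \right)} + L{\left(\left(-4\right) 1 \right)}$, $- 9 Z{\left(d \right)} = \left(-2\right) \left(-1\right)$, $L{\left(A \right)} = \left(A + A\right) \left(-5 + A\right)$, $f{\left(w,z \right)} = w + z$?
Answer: $- \frac{1292}{9} \approx -143.56$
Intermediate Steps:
$L{\left(A \right)} = 2 A \left(-5 + A\right)$
$Z{\left(d \right)} = - \frac{2}{9}$ ($Z{\left(d \right)} = - \frac{\left(-2\right) \left(-1\right)}{9} = \left(- \frac{1}{9}\right) 2 = - \frac{2}{9}$)
$N = \frac{646}{9}$ ($N = - \frac{2}{9} + 2 \left(\left(-4\right) 1\right) \left(-5 - 4\right) = - \frac{2}{9} + 2 \left(-4\right) \left(-5 - 4\right) = - \frac{2}{9} + 2 \left(-4\right) \left(-9\right) = - \frac{2}{9} + 72 = \frac{646}{9} \approx 71.778$)
$N f{\left(1,-2 \right)} 2 = \frac{646 \left(1 - 2\right)}{9} \cdot 2 = \frac{646}{9} \left(-1\right) 2 = \left(- \frac{646}{9}\right) 2 = - \frac{1292}{9}$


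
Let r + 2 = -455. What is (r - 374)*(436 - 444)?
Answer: 6648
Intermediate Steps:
r = -457 (r = -2 - 455 = -457)
(r - 374)*(436 - 444) = (-457 - 374)*(436 - 444) = -831*(-8) = 6648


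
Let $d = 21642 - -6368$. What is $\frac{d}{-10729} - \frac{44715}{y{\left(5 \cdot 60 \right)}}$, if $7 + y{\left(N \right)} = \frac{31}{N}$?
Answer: $\frac{143866217810}{22198301} \approx 6481.0$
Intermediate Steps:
$y{\left(N \right)} = -7 + \frac{31}{N}$
$d = 28010$ ($d = 21642 + 6368 = 28010$)
$\frac{d}{-10729} - \frac{44715}{y{\left(5 \cdot 60 \right)}} = \frac{28010}{-10729} - \frac{44715}{-7 + \frac{31}{5 \cdot 60}} = 28010 \left(- \frac{1}{10729}\right) - \frac{44715}{-7 + \frac{31}{300}} = - \frac{28010}{10729} - \frac{44715}{-7 + 31 \cdot \frac{1}{300}} = - \frac{28010}{10729} - \frac{44715}{-7 + \frac{31}{300}} = - \frac{28010}{10729} - \frac{44715}{- \frac{2069}{300}} = - \frac{28010}{10729} - - \frac{13414500}{2069} = - \frac{28010}{10729} + \frac{13414500}{2069} = \frac{143866217810}{22198301}$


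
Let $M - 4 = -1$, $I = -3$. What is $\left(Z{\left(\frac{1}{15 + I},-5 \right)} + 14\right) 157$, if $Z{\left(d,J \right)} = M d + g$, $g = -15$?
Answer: $- \frac{471}{4} \approx -117.75$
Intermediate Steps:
$M = 3$ ($M = 4 - 1 = 3$)
$Z{\left(d,J \right)} = -15 + 3 d$ ($Z{\left(d,J \right)} = 3 d - 15 = -15 + 3 d$)
$\left(Z{\left(\frac{1}{15 + I},-5 \right)} + 14\right) 157 = \left(\left(-15 + \frac{3}{15 - 3}\right) + 14\right) 157 = \left(\left(-15 + \frac{3}{12}\right) + 14\right) 157 = \left(\left(-15 + 3 \cdot \frac{1}{12}\right) + 14\right) 157 = \left(\left(-15 + \frac{1}{4}\right) + 14\right) 157 = \left(- \frac{59}{4} + 14\right) 157 = \left(- \frac{3}{4}\right) 157 = - \frac{471}{4}$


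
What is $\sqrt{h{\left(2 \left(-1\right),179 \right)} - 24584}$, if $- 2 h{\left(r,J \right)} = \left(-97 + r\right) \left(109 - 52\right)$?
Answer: $\frac{5 i \sqrt{3482}}{2} \approx 147.52 i$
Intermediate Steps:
$h{\left(r,J \right)} = \frac{5529}{2} - \frac{57 r}{2}$ ($h{\left(r,J \right)} = - \frac{\left(-97 + r\right) \left(109 - 52\right)}{2} = - \frac{\left(-97 + r\right) 57}{2} = - \frac{-5529 + 57 r}{2} = \frac{5529}{2} - \frac{57 r}{2}$)
$\sqrt{h{\left(2 \left(-1\right),179 \right)} - 24584} = \sqrt{\left(\frac{5529}{2} - \frac{57 \cdot 2 \left(-1\right)}{2}\right) - 24584} = \sqrt{\left(\frac{5529}{2} - -57\right) - 24584} = \sqrt{\left(\frac{5529}{2} + 57\right) - 24584} = \sqrt{\frac{5643}{2} - 24584} = \sqrt{- \frac{43525}{2}} = \frac{5 i \sqrt{3482}}{2}$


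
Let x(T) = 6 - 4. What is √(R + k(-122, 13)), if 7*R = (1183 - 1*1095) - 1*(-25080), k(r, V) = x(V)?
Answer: 3*√19586/7 ≈ 59.979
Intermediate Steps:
x(T) = 2
k(r, V) = 2
R = 25168/7 (R = ((1183 - 1*1095) - 1*(-25080))/7 = ((1183 - 1095) + 25080)/7 = (88 + 25080)/7 = (⅐)*25168 = 25168/7 ≈ 3595.4)
√(R + k(-122, 13)) = √(25168/7 + 2) = √(25182/7) = 3*√19586/7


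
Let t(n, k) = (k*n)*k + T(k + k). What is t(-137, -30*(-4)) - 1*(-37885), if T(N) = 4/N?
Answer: -116094899/60 ≈ -1.9349e+6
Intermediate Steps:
t(n, k) = 2/k + n*k² (t(n, k) = (k*n)*k + 4/(k + k) = n*k² + 4/((2*k)) = n*k² + 4*(1/(2*k)) = n*k² + 2/k = 2/k + n*k²)
t(-137, -30*(-4)) - 1*(-37885) = (2 - 137*(-30*(-4))³)/((-30*(-4))) - 1*(-37885) = (2 - 137*120³)/120 + 37885 = (2 - 137*1728000)/120 + 37885 = (2 - 236736000)/120 + 37885 = (1/120)*(-236735998) + 37885 = -118367999/60 + 37885 = -116094899/60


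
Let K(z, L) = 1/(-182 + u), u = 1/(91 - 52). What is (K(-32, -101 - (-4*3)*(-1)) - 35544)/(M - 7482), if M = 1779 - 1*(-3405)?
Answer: 84085269/5436302 ≈ 15.467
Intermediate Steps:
u = 1/39 ≈ 0.025641
M = 5184 (M = 1779 + 3405 = 5184)
K(z, L) = -39/7097 (K(z, L) = 1/(-182 + 1/39) = 1/(-7097/39) = -39/7097)
(K(-32, -101 - (-4*3)*(-1)) - 35544)/(M - 7482) = (-39/7097 - 35544)/(5184 - 7482) = -252255807/7097/(-2298) = -252255807/7097*(-1/2298) = 84085269/5436302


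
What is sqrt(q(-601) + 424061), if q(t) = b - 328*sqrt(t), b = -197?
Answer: 2*sqrt(105966 - 82*I*sqrt(601)) ≈ 651.08 - 6.1752*I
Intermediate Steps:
q(t) = -197 - 328*sqrt(t)
sqrt(q(-601) + 424061) = sqrt((-197 - 328*I*sqrt(601)) + 424061) = sqrt(423864 - 328*I*sqrt(601))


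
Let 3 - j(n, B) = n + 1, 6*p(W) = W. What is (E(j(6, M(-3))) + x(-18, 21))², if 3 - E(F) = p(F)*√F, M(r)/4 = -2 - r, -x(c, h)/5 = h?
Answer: 93620/9 - 272*I ≈ 10402.0 - 272.0*I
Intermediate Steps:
x(c, h) = -5*h
M(r) = -8 - 4*r (M(r) = 4*(-2 - r) = -8 - 4*r)
p(W) = W/6
j(n, B) = 2 - n (j(n, B) = 3 - (n + 1) = 3 - (1 + n) = 3 + (-1 - n) = 2 - n)
E(F) = 3 - F^(3/2)/6 (E(F) = 3 - F/6*√F = 3 - F^(3/2)/6)
(E(j(6, M(-3))) + x(-18, 21))² = ((3 - (2 - 1*6)^(3/2)/6) - 5*21)² = ((3 - (2 - 6)^(3/2)/6) - 105)² = ((3 - (-4)*I/3) - 105)² = ((3 + 4*I/3) - 105)² = (-102 + 4*I/3)²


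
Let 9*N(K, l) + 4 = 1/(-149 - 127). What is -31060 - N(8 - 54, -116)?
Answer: -77151935/2484 ≈ -31060.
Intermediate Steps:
N(K, l) = -1105/2484 (N(K, l) = -4/9 + 1/(9*(-149 - 127)) = -4/9 + (1/9)/(-276) = -4/9 + (1/9)*(-1/276) = -4/9 - 1/2484 = -1105/2484)
-31060 - N(8 - 54, -116) = -31060 - 1*(-1105/2484) = -31060 + 1105/2484 = -77151935/2484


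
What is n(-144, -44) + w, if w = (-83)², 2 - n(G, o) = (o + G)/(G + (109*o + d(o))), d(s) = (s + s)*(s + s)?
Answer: 4830638/701 ≈ 6891.1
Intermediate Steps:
d(s) = 4*s² (d(s) = (2*s)*(2*s) = 4*s²)
n(G, o) = 2 - (G + o)/(G + 4*o² + 109*o) (n(G, o) = 2 - (o + G)/(G + (109*o + 4*o²)) = 2 - (G + o)/(G + (4*o² + 109*o)) = 2 - (G + o)/(G + 4*o² + 109*o))
w = 6889
n(-144, -44) + w = (-144 + 8*(-44)² + 217*(-44))/(-144 + 4*(-44)² + 109*(-44)) + 6889 = (-144 + 8*1936 - 9548)/(-144 + 4*1936 - 4796) + 6889 = (-144 + 15488 - 9548)/(-144 + 7744 - 4796) + 6889 = 5796/2804 + 6889 = (1/2804)*5796 + 6889 = 1449/701 + 6889 = 4830638/701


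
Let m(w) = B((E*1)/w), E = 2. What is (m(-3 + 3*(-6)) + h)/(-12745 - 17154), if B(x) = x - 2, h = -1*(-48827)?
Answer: -1025323/627879 ≈ -1.6330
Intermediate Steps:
h = 48827
B(x) = -2 + x
m(w) = -2 + 2/w (m(w) = -2 + (2*1)/w = -2 + 2/w)
(m(-3 + 3*(-6)) + h)/(-12745 - 17154) = ((-2 + 2/(-3 + 3*(-6))) + 48827)/(-12745 - 17154) = ((-2 + 2/(-3 - 18)) + 48827)/(-29899) = ((-2 + 2/(-21)) + 48827)*(-1/29899) = ((-2 + 2*(-1/21)) + 48827)*(-1/29899) = ((-2 - 2/21) + 48827)*(-1/29899) = (-44/21 + 48827)*(-1/29899) = (1025323/21)*(-1/29899) = -1025323/627879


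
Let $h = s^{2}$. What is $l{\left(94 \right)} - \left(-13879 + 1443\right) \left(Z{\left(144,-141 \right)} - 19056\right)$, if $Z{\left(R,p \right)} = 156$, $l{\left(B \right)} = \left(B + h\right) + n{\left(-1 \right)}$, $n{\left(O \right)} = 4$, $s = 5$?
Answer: $-235040277$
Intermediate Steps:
$h = 25$ ($h = 5^{2} = 25$)
$l{\left(B \right)} = 29 + B$ ($l{\left(B \right)} = \left(B + 25\right) + 4 = \left(25 + B\right) + 4 = 29 + B$)
$l{\left(94 \right)} - \left(-13879 + 1443\right) \left(Z{\left(144,-141 \right)} - 19056\right) = \left(29 + 94\right) - \left(-13879 + 1443\right) \left(156 - 19056\right) = 123 - \left(-12436\right) \left(-18900\right) = 123 - 235040400 = -235040277$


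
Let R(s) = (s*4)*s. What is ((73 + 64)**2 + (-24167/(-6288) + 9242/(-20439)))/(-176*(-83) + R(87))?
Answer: 804211941275/1922837023296 ≈ 0.41824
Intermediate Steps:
R(s) = 4*s**2 (R(s) = (4*s)*s = 4*s**2)
((73 + 64)**2 + (-24167/(-6288) + 9242/(-20439)))/(-176*(-83) + R(87)) = ((73 + 64)**2 + (-24167/(-6288) + 9242/(-20439)))/(-176*(-83) + 4*87**2) = (137**2 + (-24167*(-1/6288) + 9242*(-1/20439)))/(14608 + 4*7569) = (18769 + (24167/6288 - 9242/20439))/(14608 + 30276) = (18769 + 145278539/42840144)/44884 = (804211941275/42840144)*(1/44884) = 804211941275/1922837023296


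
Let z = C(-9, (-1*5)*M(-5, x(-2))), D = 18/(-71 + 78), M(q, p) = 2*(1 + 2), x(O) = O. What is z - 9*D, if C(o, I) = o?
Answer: -225/7 ≈ -32.143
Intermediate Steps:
M(q, p) = 6 (M(q, p) = 2*3 = 6)
D = 18/7 ≈ 2.5714
z = -9
z - 9*D = -9 - 9*18/7 = -9 - 162/7 = -225/7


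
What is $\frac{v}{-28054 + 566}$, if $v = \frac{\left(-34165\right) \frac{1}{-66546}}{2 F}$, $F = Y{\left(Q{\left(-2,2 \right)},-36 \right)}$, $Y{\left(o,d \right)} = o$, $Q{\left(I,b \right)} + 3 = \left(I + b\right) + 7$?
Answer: $- \frac{34165}{14633731584} \approx -2.3347 \cdot 10^{-6}$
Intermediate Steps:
$Q{\left(I,b \right)} = 4 + I + b$ ($Q{\left(I,b \right)} = -3 + \left(\left(I + b\right) + 7\right) = -3 + \left(7 + I + b\right) = 4 + I + b$)
$F = 4$ ($F = 4 - 2 + 2 = 4$)
$v = \frac{34165}{532368}$ ($v = \frac{\left(-34165\right) \frac{1}{-66546}}{2 \cdot 4} = \frac{\left(-34165\right) \left(- \frac{1}{66546}\right)}{8} = \frac{34165}{66546} \cdot \frac{1}{8} = \frac{34165}{532368} \approx 0.064175$)
$\frac{v}{-28054 + 566} = \frac{34165}{532368 \left(-28054 + 566\right)} = \frac{34165}{532368 \left(-27488\right)} = \frac{34165}{532368} \left(- \frac{1}{27488}\right) = - \frac{34165}{14633731584}$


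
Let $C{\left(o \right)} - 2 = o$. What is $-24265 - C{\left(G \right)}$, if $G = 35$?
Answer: $-24302$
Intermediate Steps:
$C{\left(o \right)} = 2 + o$
$-24265 - C{\left(G \right)} = -24265 - \left(2 + 35\right) = -24265 - 37 = -24302$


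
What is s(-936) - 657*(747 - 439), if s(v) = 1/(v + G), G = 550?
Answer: -78109417/386 ≈ -2.0236e+5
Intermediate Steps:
s(v) = 1/(550 + v) (s(v) = 1/(v + 550) = 1/(550 + v))
s(-936) - 657*(747 - 439) = 1/(550 - 936) - 657*(747 - 439) = 1/(-386) - 657*308 = -1/386 - 1*202356 = -1/386 - 202356 = -78109417/386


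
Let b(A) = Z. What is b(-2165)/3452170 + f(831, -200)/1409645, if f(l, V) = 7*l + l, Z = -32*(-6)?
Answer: 464413560/97326683593 ≈ 0.0047717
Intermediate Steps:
Z = 192
f(l, V) = 8*l
b(A) = 192
b(-2165)/3452170 + f(831, -200)/1409645 = 192/3452170 + (8*831)/1409645 = 192*(1/3452170) + 6648*(1/1409645) = 96/1726085 + 6648/1409645 = 464413560/97326683593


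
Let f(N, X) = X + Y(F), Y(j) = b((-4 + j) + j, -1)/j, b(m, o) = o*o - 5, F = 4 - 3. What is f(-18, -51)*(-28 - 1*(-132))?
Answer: -5720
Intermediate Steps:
F = 1
b(m, o) = -5 + o² (b(m, o) = o² - 5 = -5 + o²)
Y(j) = -4/j (Y(j) = (-5 + (-1)²)/j = (-5 + 1)/j = -4/j)
f(N, X) = -4 + X (f(N, X) = X - 4/1 = X - 4*1 = X - 4 = -4 + X)
f(-18, -51)*(-28 - 1*(-132)) = (-4 - 51)*(-28 - 1*(-132)) = -55*(-28 + 132) = -55*104 = -5720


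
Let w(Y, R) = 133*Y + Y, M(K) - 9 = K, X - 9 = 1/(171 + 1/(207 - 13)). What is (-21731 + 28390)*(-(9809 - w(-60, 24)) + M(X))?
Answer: -3939086375229/33175 ≈ -1.1874e+8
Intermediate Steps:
X = 298769/33175 (X = 9 + 1/(171 + 1/(207 - 13)) = 9 + 1/(171 + 1/194) = 9 + 1/(33175/194) = 9 + 194/33175 = 298769/33175 ≈ 9.0058)
M(K) = 9 + K
w(Y, R) = 134*Y
(-21731 + 28390)*(-(9809 - w(-60, 24)) + M(X)) = (-21731 + 28390)*(-(9809 - 134*(-60)) + (9 + 298769/33175)) = 6659*(-(9809 - 1*(-8040)) + 597344/33175) = 6659*(-(9809 + 8040) + 597344/33175) = 6659*(-1*17849 + 597344/33175) = 6659*(-17849 + 597344/33175) = 6659*(-591543231/33175) = -3939086375229/33175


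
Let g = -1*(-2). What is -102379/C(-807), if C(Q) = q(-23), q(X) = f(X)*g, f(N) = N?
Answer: 102379/46 ≈ 2225.6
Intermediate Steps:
g = 2
q(X) = 2*X (q(X) = X*2 = 2*X)
C(Q) = -46 (C(Q) = 2*(-23) = -46)
-102379/C(-807) = -102379/(-46) = -102379*(-1/46) = 102379/46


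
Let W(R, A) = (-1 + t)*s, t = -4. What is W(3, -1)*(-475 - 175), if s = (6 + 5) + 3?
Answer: 45500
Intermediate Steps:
s = 14 (s = 11 + 3 = 14)
W(R, A) = -70 (W(R, A) = (-1 - 4)*14 = -5*14 = -70)
W(3, -1)*(-475 - 175) = -70*(-475 - 175) = -70*(-650) = 45500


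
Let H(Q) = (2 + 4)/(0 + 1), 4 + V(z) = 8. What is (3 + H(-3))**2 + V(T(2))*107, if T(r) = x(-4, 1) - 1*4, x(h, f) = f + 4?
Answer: 509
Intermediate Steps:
x(h, f) = 4 + f
T(r) = 1 (T(r) = (4 + 1) - 1*4 = 5 - 4 = 1)
V(z) = 4 (V(z) = -4 + 8 = 4)
H(Q) = 6 (H(Q) = 6/1 = 6*1 = 6)
(3 + H(-3))**2 + V(T(2))*107 = (3 + 6)**2 + 4*107 = 9**2 + 428 = 81 + 428 = 509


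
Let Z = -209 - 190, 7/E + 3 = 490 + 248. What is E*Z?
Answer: -19/5 ≈ -3.8000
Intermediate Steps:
E = 1/105 (E = 7/(-3 + (490 + 248)) = 7/(-3 + 738) = 7/735 = 7*(1/735) = 1/105 ≈ 0.0095238)
Z = -399
E*Z = (1/105)*(-399) = -19/5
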